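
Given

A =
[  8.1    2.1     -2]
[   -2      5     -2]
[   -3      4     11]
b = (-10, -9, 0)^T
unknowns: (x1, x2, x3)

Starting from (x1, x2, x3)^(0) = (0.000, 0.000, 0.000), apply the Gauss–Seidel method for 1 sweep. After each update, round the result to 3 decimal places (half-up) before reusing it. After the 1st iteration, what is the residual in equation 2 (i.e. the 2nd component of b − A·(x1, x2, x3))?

0.994

Iteration 1:
  x1 = (-10 - (2.1)·0.000 - (-2)·0.000) / (8.1) = -1.235
  x2 = (-9 - (-2)·-1.235 - (-2)·0.000) / (5) = -2.294
  x3 = (0 - (-3)·-1.235 - (4)·-2.294) / (11) = 0.497
Residual b − A·x = (5.815, 0.994, 0.004)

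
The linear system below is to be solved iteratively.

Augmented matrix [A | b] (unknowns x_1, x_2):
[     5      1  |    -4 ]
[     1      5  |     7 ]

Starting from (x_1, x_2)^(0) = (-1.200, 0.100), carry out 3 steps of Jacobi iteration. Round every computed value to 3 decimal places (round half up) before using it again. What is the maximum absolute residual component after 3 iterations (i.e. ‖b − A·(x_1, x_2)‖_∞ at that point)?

0.061

Iteration 1:
  x_1 = (-4 - (1)·0.100) / (5) = -0.820
  x_2 = (7 - (1)·-1.200) / (5) = 1.640
Iteration 2:
  x_1 = (-4 - (1)·1.640) / (5) = -1.128
  x_2 = (7 - (1)·-0.820) / (5) = 1.564
Iteration 3:
  x_1 = (-4 - (1)·1.564) / (5) = -1.113
  x_2 = (7 - (1)·-1.128) / (5) = 1.626
Residual b − A·x = (-0.061, -0.017); ∞-norm = 0.061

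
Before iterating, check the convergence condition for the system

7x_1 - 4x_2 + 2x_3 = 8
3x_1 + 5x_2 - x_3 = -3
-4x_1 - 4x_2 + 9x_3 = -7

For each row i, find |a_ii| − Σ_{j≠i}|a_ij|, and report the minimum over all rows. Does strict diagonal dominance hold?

row 1: |7| − (4+2) = 1
row 2: |5| − (3+1) = 1
row 3: |9| − (4+4) = 1
minimum over rows = 1 → strictly diagonally dominant (convergence guaranteed)

1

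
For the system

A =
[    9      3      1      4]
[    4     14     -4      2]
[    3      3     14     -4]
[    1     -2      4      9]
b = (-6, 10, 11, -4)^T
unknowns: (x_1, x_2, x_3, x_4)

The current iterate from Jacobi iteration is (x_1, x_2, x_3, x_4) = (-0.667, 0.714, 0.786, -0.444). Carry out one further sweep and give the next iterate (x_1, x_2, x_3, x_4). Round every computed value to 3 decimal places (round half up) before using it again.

(-0.795, 1.193, 0.649, -0.561)

One sweep:
  x_1 = (-6 - (3)·0.714 - (1)·0.786 - (4)·-0.444) / (9) = -0.795
  x_2 = (10 - (4)·-0.667 - (-4)·0.786 - (2)·-0.444) / (14) = 1.193
  x_3 = (11 - (3)·-0.667 - (3)·0.714 - (-4)·-0.444) / (14) = 0.649
  x_4 = (-4 - (1)·-0.667 - (-2)·0.714 - (4)·0.786) / (9) = -0.561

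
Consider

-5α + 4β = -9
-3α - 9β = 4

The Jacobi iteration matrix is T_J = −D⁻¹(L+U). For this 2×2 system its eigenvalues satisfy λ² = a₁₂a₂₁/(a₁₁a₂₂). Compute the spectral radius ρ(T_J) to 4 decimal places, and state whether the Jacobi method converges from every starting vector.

0.5164

a₁₂a₂₁/(a₁₁a₂₂) = (4)·(-3) / ((-5)·(-9)) = -0.266667
ρ = √|-0.266667| = √0.266667 = 0.5164
ρ < 1, so Jacobi converges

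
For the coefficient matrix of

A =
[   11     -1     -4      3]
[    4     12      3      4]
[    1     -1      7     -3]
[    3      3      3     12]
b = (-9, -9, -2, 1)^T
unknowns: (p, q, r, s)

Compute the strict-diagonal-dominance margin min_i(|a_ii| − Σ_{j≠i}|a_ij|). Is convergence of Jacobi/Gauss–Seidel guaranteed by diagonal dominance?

1

row 1: |11| − (1+4+3) = 3
row 2: |12| − (4+3+4) = 1
row 3: |7| − (1+1+3) = 2
row 4: |12| − (3+3+3) = 3
minimum over rows = 1 → strictly diagonally dominant (convergence guaranteed)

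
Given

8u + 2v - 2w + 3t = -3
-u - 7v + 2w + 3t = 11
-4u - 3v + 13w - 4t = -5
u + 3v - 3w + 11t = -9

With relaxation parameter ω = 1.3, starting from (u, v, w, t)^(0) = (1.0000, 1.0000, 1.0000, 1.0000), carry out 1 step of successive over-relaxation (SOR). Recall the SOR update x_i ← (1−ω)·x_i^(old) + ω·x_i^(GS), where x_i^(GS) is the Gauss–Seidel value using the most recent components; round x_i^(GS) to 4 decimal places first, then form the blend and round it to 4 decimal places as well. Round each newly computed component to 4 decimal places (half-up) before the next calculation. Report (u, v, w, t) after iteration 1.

Iteration 1:
  u: GS value = (-3 - (2)·1.0000 - (-2)·1.0000 - (3)·1.0000) / (8) = -0.7500;  u ← (1−ω)·1.0000 + ω·-0.7500 = -1.2750
  v: GS value = (11 - (-1)·-1.2750 - (2)·1.0000 - (3)·1.0000) / (-7) = -0.6750;  v ← (1−ω)·1.0000 + ω·-0.6750 = -1.1775
  w: GS value = (-5 - (-4)·-1.2750 - (-3)·-1.1775 - (-4)·1.0000) / (13) = -0.7410;  w ← (1−ω)·1.0000 + ω·-0.7410 = -1.2633
  t: GS value = (-9 - (1)·-1.2750 - (3)·-1.1775 - (-3)·-1.2633) / (11) = -0.7257;  t ← (1−ω)·1.0000 + ω·-0.7257 = -1.2434

(-1.2750, -1.1775, -1.2633, -1.2434)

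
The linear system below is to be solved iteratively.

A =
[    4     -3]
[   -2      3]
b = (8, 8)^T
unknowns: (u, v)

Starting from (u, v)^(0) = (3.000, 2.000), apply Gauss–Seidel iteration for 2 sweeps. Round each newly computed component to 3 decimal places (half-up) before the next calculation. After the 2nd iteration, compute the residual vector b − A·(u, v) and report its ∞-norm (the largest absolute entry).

4.500

Iteration 1:
  u = (8 - (-3)·2.000) / (4) = 3.500
  v = (8 - (-2)·3.500) / (3) = 5.000
Iteration 2:
  u = (8 - (-3)·5.000) / (4) = 5.750
  v = (8 - (-2)·5.750) / (3) = 6.500
Residual b − A·x = (4.500, 0.000); ∞-norm = 4.500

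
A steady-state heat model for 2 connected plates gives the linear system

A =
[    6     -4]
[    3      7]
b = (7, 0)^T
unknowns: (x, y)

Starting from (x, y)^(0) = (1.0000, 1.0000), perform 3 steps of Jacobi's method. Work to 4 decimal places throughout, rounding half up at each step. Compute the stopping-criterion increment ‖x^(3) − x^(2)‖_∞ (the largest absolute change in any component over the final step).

Iteration 1:
  x = (7 - (-4)·1.0000) / (6) = 1.8333
  y = (0 - (3)·1.0000) / (7) = -0.4286
Iteration 2:
  x = (7 - (-4)·-0.4286) / (6) = 0.8809
  y = (0 - (3)·1.8333) / (7) = -0.7857
Iteration 3:
  x = (7 - (-4)·-0.7857) / (6) = 0.6429
  y = (0 - (3)·0.8809) / (7) = -0.3775
Change: (-0.2380, 0.4082) → max |·| = 0.4082

0.4082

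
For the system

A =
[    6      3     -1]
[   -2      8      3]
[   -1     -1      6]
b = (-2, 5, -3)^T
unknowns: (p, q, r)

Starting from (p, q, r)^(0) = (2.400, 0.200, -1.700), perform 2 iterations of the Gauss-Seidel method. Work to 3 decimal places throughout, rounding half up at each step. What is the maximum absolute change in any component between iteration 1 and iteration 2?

Iteration 1:
  p = (-2 - (3)·0.200 - (-1)·-1.700) / (6) = -0.717
  q = (5 - (-2)·-0.717 - (3)·-1.700) / (8) = 1.083
  r = (-3 - (-1)·-0.717 - (-1)·1.083) / (6) = -0.439
Iteration 2:
  p = (-2 - (3)·1.083 - (-1)·-0.439) / (6) = -0.948
  q = (5 - (-2)·-0.948 - (3)·-0.439) / (8) = 0.553
  r = (-3 - (-1)·-0.948 - (-1)·0.553) / (6) = -0.566
Change: (-0.231, -0.530, -0.127) → max |·| = 0.530

0.530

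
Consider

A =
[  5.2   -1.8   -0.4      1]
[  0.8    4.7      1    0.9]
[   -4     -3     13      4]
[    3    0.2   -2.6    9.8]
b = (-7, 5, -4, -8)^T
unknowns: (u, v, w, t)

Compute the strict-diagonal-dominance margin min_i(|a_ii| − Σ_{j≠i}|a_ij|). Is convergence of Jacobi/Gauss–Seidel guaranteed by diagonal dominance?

row 1: |5.2| − (1.8+0.4+1) = 2
row 2: |4.7| − (0.8+1+0.9) = 2
row 3: |13| − (4+3+4) = 2
row 4: |9.8| − (3+0.2+2.6) = 4
minimum over rows = 2 → strictly diagonally dominant (convergence guaranteed)

2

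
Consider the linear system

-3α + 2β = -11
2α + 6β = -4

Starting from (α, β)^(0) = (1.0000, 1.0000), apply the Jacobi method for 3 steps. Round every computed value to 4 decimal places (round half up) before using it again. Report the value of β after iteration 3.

Iteration 1:
  α = (-11 - (2)·1.0000) / (-3) = 4.3333
  β = (-4 - (2)·1.0000) / (6) = -1.0000
Iteration 2:
  α = (-11 - (2)·-1.0000) / (-3) = 3.0000
  β = (-4 - (2)·4.3333) / (6) = -2.1111
Iteration 3:
  α = (-11 - (2)·-2.1111) / (-3) = 2.2593
  β = (-4 - (2)·3.0000) / (6) = -1.6667

-1.6667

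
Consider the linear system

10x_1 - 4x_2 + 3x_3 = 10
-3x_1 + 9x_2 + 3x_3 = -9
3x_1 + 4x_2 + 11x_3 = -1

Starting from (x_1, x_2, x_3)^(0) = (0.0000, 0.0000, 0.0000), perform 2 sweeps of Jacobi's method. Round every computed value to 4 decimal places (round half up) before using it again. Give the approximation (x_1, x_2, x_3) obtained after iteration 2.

(0.6273, -0.6364, 0.0000)

Iteration 1:
  x_1 = (10 - (-4)·0.0000 - (3)·0.0000) / (10) = 1.0000
  x_2 = (-9 - (-3)·0.0000 - (3)·0.0000) / (9) = -1.0000
  x_3 = (-1 - (3)·0.0000 - (4)·0.0000) / (11) = -0.0909
Iteration 2:
  x_1 = (10 - (-4)·-1.0000 - (3)·-0.0909) / (10) = 0.6273
  x_2 = (-9 - (-3)·1.0000 - (3)·-0.0909) / (9) = -0.6364
  x_3 = (-1 - (3)·1.0000 - (4)·-1.0000) / (11) = 0.0000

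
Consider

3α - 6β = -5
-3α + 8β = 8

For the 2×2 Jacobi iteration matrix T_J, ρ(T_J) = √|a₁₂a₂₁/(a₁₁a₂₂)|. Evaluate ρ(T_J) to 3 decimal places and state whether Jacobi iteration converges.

a₁₂a₂₁/(a₁₁a₂₂) = (-6)·(-3) / ((3)·(8)) = 0.750000
ρ = √|0.750000| = √0.750000 = 0.866
ρ < 1, so Jacobi converges

0.866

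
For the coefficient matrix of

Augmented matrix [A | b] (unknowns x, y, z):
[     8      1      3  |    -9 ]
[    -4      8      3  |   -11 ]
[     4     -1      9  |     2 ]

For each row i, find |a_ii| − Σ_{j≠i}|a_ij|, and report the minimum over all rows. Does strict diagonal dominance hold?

row 1: |8| − (1+3) = 4
row 2: |8| − (4+3) = 1
row 3: |9| − (4+1) = 4
minimum over rows = 1 → strictly diagonally dominant (convergence guaranteed)

1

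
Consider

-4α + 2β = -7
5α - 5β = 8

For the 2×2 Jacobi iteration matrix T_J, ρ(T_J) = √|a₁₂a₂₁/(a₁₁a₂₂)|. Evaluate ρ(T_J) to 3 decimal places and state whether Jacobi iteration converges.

a₁₂a₂₁/(a₁₁a₂₂) = (2)·(5) / ((-4)·(-5)) = 0.500000
ρ = √|0.500000| = √0.500000 = 0.707
ρ < 1, so Jacobi converges

0.707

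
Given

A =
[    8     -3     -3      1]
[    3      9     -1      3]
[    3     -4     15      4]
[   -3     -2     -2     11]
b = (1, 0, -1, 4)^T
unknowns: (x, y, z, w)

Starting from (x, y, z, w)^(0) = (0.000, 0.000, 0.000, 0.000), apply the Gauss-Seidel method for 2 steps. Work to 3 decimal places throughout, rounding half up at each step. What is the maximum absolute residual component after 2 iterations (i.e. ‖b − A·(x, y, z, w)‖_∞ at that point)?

Iteration 1:
  x = (1 - (-3)·0.000 - (-3)·0.000 - (1)·0.000) / (8) = 0.125
  y = (0 - (3)·0.125 - (-1)·0.000 - (3)·0.000) / (9) = -0.042
  z = (-1 - (3)·0.125 - (-4)·-0.042 - (4)·0.000) / (15) = -0.103
  w = (4 - (-3)·0.125 - (-2)·-0.042 - (-2)·-0.103) / (11) = 0.371
Iteration 2:
  x = (1 - (-3)·-0.042 - (-3)·-0.103 - (1)·0.371) / (8) = 0.024
  y = (0 - (3)·0.024 - (-1)·-0.103 - (3)·0.371) / (9) = -0.143
  z = (-1 - (3)·0.024 - (-4)·-0.143 - (4)·0.371) / (15) = -0.209
  w = (4 - (-3)·0.024 - (-2)·-0.143 - (-2)·-0.209) / (11) = 0.306
Residual b − A·x = (-0.554, 0.088, 0.267, 0.002); ∞-norm = 0.554

0.554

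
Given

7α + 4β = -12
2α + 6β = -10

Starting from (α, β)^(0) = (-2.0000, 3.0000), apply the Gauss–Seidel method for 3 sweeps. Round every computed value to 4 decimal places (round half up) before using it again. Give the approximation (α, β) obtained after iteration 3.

(-1.0314, -1.3229)

Iteration 1:
  α = (-12 - (4)·3.0000) / (7) = -3.4286
  β = (-10 - (2)·-3.4286) / (6) = -0.5238
Iteration 2:
  α = (-12 - (4)·-0.5238) / (7) = -1.4150
  β = (-10 - (2)·-1.4150) / (6) = -1.1950
Iteration 3:
  α = (-12 - (4)·-1.1950) / (7) = -1.0314
  β = (-10 - (2)·-1.0314) / (6) = -1.3229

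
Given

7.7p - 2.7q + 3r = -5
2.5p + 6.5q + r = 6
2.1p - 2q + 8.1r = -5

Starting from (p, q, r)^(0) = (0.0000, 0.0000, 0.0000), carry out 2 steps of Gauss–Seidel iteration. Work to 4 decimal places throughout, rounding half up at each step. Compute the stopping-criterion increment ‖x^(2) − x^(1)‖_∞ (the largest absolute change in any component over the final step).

Iteration 1:
  p = (-5 - (-2.7)·0.0000 - (3)·0.0000) / (7.7) = -0.6494
  q = (6 - (2.5)·-0.6494 - (1)·0.0000) / (6.5) = 1.1728
  r = (-5 - (2.1)·-0.6494 - (-2)·1.1728) / (8.1) = -0.1593
Iteration 2:
  p = (-5 - (-2.7)·1.1728 - (3)·-0.1593) / (7.7) = -0.1760
  q = (6 - (2.5)·-0.1760 - (1)·-0.1593) / (6.5) = 1.0153
  r = (-5 - (2.1)·-0.1760 - (-2)·1.0153) / (8.1) = -0.3210
Change: (0.4734, -0.1575, -0.1617) → max |·| = 0.4734

0.4734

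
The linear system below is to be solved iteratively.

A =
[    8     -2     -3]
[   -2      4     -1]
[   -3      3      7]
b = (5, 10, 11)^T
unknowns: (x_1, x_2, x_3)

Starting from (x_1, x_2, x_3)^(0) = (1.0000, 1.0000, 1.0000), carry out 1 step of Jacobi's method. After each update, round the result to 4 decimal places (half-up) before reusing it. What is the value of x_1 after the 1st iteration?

1.2500

Iteration 1:
  x_1 = (5 - (-2)·1.0000 - (-3)·1.0000) / (8) = 1.2500
  x_2 = (10 - (-2)·1.0000 - (-1)·1.0000) / (4) = 3.2500
  x_3 = (11 - (-3)·1.0000 - (3)·1.0000) / (7) = 1.5714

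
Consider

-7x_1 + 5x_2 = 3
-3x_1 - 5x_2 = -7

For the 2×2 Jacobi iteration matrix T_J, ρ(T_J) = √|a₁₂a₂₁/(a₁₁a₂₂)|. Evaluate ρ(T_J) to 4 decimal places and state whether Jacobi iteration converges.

a₁₂a₂₁/(a₁₁a₂₂) = (5)·(-3) / ((-7)·(-5)) = -0.428571
ρ = √|-0.428571| = √0.428571 = 0.6547
ρ < 1, so Jacobi converges

0.6547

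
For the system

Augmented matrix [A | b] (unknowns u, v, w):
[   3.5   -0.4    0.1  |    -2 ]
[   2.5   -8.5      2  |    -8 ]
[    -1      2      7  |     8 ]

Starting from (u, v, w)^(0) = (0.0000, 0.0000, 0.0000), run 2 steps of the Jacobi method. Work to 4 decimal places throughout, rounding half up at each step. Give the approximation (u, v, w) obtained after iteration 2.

(-0.4965, 1.0420, 0.7923)

Iteration 1:
  u = (-2 - (-0.4)·0.0000 - (0.1)·0.0000) / (3.5) = -0.5714
  v = (-8 - (2.5)·0.0000 - (2)·0.0000) / (-8.5) = 0.9412
  w = (8 - (-1)·0.0000 - (2)·0.0000) / (7) = 1.1429
Iteration 2:
  u = (-2 - (-0.4)·0.9412 - (0.1)·1.1429) / (3.5) = -0.4965
  v = (-8 - (2.5)·-0.5714 - (2)·1.1429) / (-8.5) = 1.0420
  w = (8 - (-1)·-0.5714 - (2)·0.9412) / (7) = 0.7923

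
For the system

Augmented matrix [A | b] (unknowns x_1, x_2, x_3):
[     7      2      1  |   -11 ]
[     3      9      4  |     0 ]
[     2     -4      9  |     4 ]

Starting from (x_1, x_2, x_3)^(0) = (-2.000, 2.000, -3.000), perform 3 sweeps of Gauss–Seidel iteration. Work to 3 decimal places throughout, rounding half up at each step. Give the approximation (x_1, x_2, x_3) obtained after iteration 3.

Iteration 1:
  x_1 = (-11 - (2)·2.000 - (1)·-3.000) / (7) = -1.714
  x_2 = (0 - (3)·-1.714 - (4)·-3.000) / (9) = 1.905
  x_3 = (4 - (2)·-1.714 - (-4)·1.905) / (9) = 1.672
Iteration 2:
  x_1 = (-11 - (2)·1.905 - (1)·1.672) / (7) = -2.355
  x_2 = (0 - (3)·-2.355 - (4)·1.672) / (9) = 0.042
  x_3 = (4 - (2)·-2.355 - (-4)·0.042) / (9) = 0.986
Iteration 3:
  x_1 = (-11 - (2)·0.042 - (1)·0.986) / (7) = -1.724
  x_2 = (0 - (3)·-1.724 - (4)·0.986) / (9) = 0.136
  x_3 = (4 - (2)·-1.724 - (-4)·0.136) / (9) = 0.888

(-1.724, 0.136, 0.888)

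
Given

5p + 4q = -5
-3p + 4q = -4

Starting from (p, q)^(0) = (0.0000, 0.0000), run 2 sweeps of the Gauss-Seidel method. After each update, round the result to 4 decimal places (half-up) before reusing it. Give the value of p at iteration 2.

0.4000

Iteration 1:
  p = (-5 - (4)·0.0000) / (5) = -1.0000
  q = (-4 - (-3)·-1.0000) / (4) = -1.7500
Iteration 2:
  p = (-5 - (4)·-1.7500) / (5) = 0.4000
  q = (-4 - (-3)·0.4000) / (4) = -0.7000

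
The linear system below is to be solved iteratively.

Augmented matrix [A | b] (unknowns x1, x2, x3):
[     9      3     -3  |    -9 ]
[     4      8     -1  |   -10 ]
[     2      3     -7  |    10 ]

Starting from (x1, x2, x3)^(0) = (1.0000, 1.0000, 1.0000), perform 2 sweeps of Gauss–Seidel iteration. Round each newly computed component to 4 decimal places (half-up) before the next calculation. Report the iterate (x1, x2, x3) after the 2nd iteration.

Iteration 1:
  x1 = (-9 - (3)·1.0000 - (-3)·1.0000) / (9) = -1.0000
  x2 = (-10 - (4)·-1.0000 - (-1)·1.0000) / (8) = -0.6250
  x3 = (10 - (2)·-1.0000 - (3)·-0.6250) / (-7) = -1.9821
Iteration 2:
  x1 = (-9 - (3)·-0.6250 - (-3)·-1.9821) / (9) = -1.4524
  x2 = (-10 - (4)·-1.4524 - (-1)·-1.9821) / (8) = -0.7716
  x3 = (10 - (2)·-1.4524 - (3)·-0.7716) / (-7) = -2.1742

(-1.4524, -0.7716, -2.1742)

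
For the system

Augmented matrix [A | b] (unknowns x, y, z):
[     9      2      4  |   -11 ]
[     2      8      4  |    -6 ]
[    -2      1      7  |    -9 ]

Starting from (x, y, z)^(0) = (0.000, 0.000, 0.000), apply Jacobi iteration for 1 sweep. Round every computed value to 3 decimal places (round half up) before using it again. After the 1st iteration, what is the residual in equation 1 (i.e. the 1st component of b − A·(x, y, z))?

Iteration 1:
  x = (-11 - (2)·0.000 - (4)·0.000) / (9) = -1.222
  y = (-6 - (2)·0.000 - (4)·0.000) / (8) = -0.750
  z = (-9 - (-2)·0.000 - (1)·0.000) / (7) = -1.286
Residual b − A·x = (6.642, 7.588, -1.692)

6.642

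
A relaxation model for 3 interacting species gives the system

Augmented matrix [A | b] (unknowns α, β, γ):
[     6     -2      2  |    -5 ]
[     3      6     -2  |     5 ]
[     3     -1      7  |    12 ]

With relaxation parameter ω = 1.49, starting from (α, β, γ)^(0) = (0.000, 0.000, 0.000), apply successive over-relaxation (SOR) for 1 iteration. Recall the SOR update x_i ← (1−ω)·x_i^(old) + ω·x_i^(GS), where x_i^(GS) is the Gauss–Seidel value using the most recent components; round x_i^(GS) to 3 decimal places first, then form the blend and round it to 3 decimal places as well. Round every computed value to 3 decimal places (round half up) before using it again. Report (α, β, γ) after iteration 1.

Iteration 1:
  α: GS value = (-5 - (-2)·0.000 - (2)·0.000) / (6) = -0.833;  α ← (1−ω)·0.000 + ω·-0.833 = -1.241
  β: GS value = (5 - (3)·-1.241 - (-2)·0.000) / (6) = 1.454;  β ← (1−ω)·0.000 + ω·1.454 = 2.166
  γ: GS value = (12 - (3)·-1.241 - (-1)·2.166) / (7) = 2.556;  γ ← (1−ω)·0.000 + ω·2.556 = 3.808

(-1.241, 2.166, 3.808)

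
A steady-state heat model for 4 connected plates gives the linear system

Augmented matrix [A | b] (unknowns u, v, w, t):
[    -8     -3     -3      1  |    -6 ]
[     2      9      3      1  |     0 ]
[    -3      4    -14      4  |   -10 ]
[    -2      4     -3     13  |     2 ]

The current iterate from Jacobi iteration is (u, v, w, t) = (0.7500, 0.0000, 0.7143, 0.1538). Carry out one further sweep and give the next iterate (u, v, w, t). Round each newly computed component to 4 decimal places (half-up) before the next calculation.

(0.5014, -0.4219, 0.5975, 0.4341)

One sweep:
  u = (-6 - (-3)·0.0000 - (-3)·0.7143 - (1)·0.1538) / (-8) = 0.5014
  v = (0 - (2)·0.7500 - (3)·0.7143 - (1)·0.1538) / (9) = -0.4219
  w = (-10 - (-3)·0.7500 - (4)·0.0000 - (4)·0.1538) / (-14) = 0.5975
  t = (2 - (-2)·0.7500 - (4)·0.0000 - (-3)·0.7143) / (13) = 0.4341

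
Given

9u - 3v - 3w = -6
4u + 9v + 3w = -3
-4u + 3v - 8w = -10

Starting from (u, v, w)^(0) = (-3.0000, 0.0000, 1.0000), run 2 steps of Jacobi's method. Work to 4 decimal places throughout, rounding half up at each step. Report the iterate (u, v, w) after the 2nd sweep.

Iteration 1:
  u = (-6 - (-3)·0.0000 - (-3)·1.0000) / (9) = -0.3333
  v = (-3 - (4)·-3.0000 - (3)·1.0000) / (9) = 0.6667
  w = (-10 - (-4)·-3.0000 - (3)·0.0000) / (-8) = 2.7500
Iteration 2:
  u = (-6 - (-3)·0.6667 - (-3)·2.7500) / (9) = 0.4722
  v = (-3 - (4)·-0.3333 - (3)·2.7500) / (9) = -1.1019
  w = (-10 - (-4)·-0.3333 - (3)·0.6667) / (-8) = 1.6667

(0.4722, -1.1019, 1.6667)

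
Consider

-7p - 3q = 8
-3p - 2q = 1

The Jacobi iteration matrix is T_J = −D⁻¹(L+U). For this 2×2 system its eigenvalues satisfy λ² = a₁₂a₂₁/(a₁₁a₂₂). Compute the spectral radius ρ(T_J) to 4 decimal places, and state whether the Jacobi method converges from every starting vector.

0.8018

a₁₂a₂₁/(a₁₁a₂₂) = (-3)·(-3) / ((-7)·(-2)) = 0.642857
ρ = √|0.642857| = √0.642857 = 0.8018
ρ < 1, so Jacobi converges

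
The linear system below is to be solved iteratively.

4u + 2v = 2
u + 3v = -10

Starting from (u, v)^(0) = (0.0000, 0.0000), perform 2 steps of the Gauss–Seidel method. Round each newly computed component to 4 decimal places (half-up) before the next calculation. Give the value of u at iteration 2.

2.2500

Iteration 1:
  u = (2 - (2)·0.0000) / (4) = 0.5000
  v = (-10 - (1)·0.5000) / (3) = -3.5000
Iteration 2:
  u = (2 - (2)·-3.5000) / (4) = 2.2500
  v = (-10 - (1)·2.2500) / (3) = -4.0833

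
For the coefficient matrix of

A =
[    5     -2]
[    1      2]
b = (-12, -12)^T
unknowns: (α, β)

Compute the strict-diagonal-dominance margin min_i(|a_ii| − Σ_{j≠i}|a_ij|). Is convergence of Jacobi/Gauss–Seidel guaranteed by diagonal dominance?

row 1: |5| − (2) = 3
row 2: |2| − (1) = 1
minimum over rows = 1 → strictly diagonally dominant (convergence guaranteed)

1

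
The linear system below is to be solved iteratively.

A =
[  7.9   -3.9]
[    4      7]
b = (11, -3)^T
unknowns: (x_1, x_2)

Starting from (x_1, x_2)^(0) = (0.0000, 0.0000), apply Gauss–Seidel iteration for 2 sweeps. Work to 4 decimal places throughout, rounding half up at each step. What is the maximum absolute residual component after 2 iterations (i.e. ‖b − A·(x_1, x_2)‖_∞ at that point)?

1.3463

Iteration 1:
  x_1 = (11 - (-3.9)·0.0000) / (7.9) = 1.3924
  x_2 = (-3 - (4)·1.3924) / (7) = -1.2242
Iteration 2:
  x_1 = (11 - (-3.9)·-1.2242) / (7.9) = 0.7881
  x_2 = (-3 - (4)·0.7881) / (7) = -0.8789
Residual b − A·x = (1.3463, -0.0001); ∞-norm = 1.3463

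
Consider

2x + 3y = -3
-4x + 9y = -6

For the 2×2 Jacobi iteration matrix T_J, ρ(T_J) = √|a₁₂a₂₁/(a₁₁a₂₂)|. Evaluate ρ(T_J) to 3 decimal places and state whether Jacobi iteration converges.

0.816

a₁₂a₂₁/(a₁₁a₂₂) = (3)·(-4) / ((2)·(9)) = -0.666667
ρ = √|-0.666667| = √0.666667 = 0.816
ρ < 1, so Jacobi converges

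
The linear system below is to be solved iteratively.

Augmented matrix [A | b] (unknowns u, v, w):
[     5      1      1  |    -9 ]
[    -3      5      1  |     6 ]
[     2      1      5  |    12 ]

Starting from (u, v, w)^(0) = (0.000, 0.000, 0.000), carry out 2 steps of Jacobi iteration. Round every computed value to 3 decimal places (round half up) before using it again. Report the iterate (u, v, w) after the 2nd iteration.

Iteration 1:
  u = (-9 - (1)·0.000 - (1)·0.000) / (5) = -1.800
  v = (6 - (-3)·0.000 - (1)·0.000) / (5) = 1.200
  w = (12 - (2)·0.000 - (1)·0.000) / (5) = 2.400
Iteration 2:
  u = (-9 - (1)·1.200 - (1)·2.400) / (5) = -2.520
  v = (6 - (-3)·-1.800 - (1)·2.400) / (5) = -0.360
  w = (12 - (2)·-1.800 - (1)·1.200) / (5) = 2.880

(-2.520, -0.360, 2.880)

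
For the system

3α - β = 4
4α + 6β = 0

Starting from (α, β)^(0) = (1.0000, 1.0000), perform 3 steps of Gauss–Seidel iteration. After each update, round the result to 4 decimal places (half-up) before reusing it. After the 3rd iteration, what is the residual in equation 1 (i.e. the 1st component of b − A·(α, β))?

-0.1041

Iteration 1:
  α = (4 - (-1)·1.0000) / (3) = 1.6667
  β = (0 - (4)·1.6667) / (6) = -1.1111
Iteration 2:
  α = (4 - (-1)·-1.1111) / (3) = 0.9630
  β = (0 - (4)·0.9630) / (6) = -0.6420
Iteration 3:
  α = (4 - (-1)·-0.6420) / (3) = 1.1193
  β = (0 - (4)·1.1193) / (6) = -0.7462
Residual b − A·x = (-0.1041, 0.0000)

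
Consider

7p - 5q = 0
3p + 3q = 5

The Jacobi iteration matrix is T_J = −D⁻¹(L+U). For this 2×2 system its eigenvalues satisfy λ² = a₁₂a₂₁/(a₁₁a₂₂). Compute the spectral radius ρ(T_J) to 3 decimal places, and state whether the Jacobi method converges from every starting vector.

0.845

a₁₂a₂₁/(a₁₁a₂₂) = (-5)·(3) / ((7)·(3)) = -0.714286
ρ = √|-0.714286| = √0.714286 = 0.845
ρ < 1, so Jacobi converges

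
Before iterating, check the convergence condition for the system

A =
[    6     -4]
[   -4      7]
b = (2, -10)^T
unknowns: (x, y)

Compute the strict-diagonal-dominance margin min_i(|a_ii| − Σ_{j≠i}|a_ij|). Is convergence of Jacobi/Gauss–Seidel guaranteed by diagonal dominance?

2

row 1: |6| − (4) = 2
row 2: |7| − (4) = 3
minimum over rows = 2 → strictly diagonally dominant (convergence guaranteed)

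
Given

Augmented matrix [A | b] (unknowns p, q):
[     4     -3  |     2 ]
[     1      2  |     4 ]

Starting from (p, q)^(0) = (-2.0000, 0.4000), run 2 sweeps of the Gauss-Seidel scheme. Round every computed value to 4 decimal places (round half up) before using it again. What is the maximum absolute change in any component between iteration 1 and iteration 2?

Iteration 1:
  p = (2 - (-3)·0.4000) / (4) = 0.8000
  q = (4 - (1)·0.8000) / (2) = 1.6000
Iteration 2:
  p = (2 - (-3)·1.6000) / (4) = 1.7000
  q = (4 - (1)·1.7000) / (2) = 1.1500
Change: (0.9000, -0.4500) → max |·| = 0.9000

0.9000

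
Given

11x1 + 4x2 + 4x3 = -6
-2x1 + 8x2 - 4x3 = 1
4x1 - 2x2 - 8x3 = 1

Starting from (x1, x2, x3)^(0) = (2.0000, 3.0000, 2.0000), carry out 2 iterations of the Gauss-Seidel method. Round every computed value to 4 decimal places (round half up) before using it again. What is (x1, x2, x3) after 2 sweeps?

(-0.2159, -0.6491, -0.0707)

Iteration 1:
  x1 = (-6 - (4)·3.0000 - (4)·2.0000) / (11) = -2.3636
  x2 = (1 - (-2)·-2.3636 - (-4)·2.0000) / (8) = 0.5341
  x3 = (1 - (4)·-2.3636 - (-2)·0.5341) / (-8) = -1.4403
Iteration 2:
  x1 = (-6 - (4)·0.5341 - (4)·-1.4403) / (11) = -0.2159
  x2 = (1 - (-2)·-0.2159 - (-4)·-1.4403) / (8) = -0.6491
  x3 = (1 - (4)·-0.2159 - (-2)·-0.6491) / (-8) = -0.0707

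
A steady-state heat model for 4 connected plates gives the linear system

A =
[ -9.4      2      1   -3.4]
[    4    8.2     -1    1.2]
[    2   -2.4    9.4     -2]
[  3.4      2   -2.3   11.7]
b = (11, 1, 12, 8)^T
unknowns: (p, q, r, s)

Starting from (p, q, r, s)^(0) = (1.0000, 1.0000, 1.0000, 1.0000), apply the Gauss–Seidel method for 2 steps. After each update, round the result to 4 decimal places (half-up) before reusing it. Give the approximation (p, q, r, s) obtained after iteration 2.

Iteration 1:
  p = (11 - (2)·1.0000 - (1)·1.0000 - (-3.4)·1.0000) / (-9.4) = -1.2128
  q = (1 - (4)·-1.2128 - (-1)·1.0000 - (1.2)·1.0000) / (8.2) = 0.6892
  r = (12 - (2)·-1.2128 - (-2.4)·0.6892 - (-2)·1.0000) / (9.4) = 1.9234
  s = (8 - (3.4)·-1.2128 - (2)·0.6892 - (-2.3)·1.9234) / (11.7) = 1.2965
Iteration 2:
  p = (11 - (2)·0.6892 - (1)·1.9234 - (-3.4)·1.2965) / (-9.4) = -1.2879
  q = (1 - (4)·-1.2879 - (-1)·1.9234 - (1.2)·1.2965) / (8.2) = 0.7950
  r = (12 - (2)·-1.2879 - (-2.4)·0.7950 - (-2)·1.2965) / (9.4) = 2.0294
  s = (8 - (3.4)·-1.2879 - (2)·0.7950 - (-2.3)·2.0294) / (11.7) = 1.3211

(-1.2879, 0.7950, 2.0294, 1.3211)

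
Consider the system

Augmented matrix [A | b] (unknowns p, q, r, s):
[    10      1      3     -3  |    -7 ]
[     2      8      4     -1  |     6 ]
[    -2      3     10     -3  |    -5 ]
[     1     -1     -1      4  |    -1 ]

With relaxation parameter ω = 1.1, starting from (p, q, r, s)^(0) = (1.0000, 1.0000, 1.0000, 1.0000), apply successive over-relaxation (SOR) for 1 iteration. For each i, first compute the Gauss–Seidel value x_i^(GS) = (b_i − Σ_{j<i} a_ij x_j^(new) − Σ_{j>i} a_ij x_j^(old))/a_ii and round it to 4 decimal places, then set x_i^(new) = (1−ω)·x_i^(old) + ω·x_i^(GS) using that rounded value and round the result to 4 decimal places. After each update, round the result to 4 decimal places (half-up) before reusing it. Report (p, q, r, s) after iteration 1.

Iteration 1:
  p: GS value = (-7 - (1)·1.0000 - (3)·1.0000 - (-3)·1.0000) / (10) = -0.8000;  p ← (1−ω)·1.0000 + ω·-0.8000 = -0.9800
  q: GS value = (6 - (2)·-0.9800 - (4)·1.0000 - (-1)·1.0000) / (8) = 0.6200;  q ← (1−ω)·1.0000 + ω·0.6200 = 0.5820
  r: GS value = (-5 - (-2)·-0.9800 - (3)·0.5820 - (-3)·1.0000) / (10) = -0.5706;  r ← (1−ω)·1.0000 + ω·-0.5706 = -0.7277
  s: GS value = (-1 - (1)·-0.9800 - (-1)·0.5820 - (-1)·-0.7277) / (4) = -0.0414;  s ← (1−ω)·1.0000 + ω·-0.0414 = -0.1455

(-0.9800, 0.5820, -0.7277, -0.1455)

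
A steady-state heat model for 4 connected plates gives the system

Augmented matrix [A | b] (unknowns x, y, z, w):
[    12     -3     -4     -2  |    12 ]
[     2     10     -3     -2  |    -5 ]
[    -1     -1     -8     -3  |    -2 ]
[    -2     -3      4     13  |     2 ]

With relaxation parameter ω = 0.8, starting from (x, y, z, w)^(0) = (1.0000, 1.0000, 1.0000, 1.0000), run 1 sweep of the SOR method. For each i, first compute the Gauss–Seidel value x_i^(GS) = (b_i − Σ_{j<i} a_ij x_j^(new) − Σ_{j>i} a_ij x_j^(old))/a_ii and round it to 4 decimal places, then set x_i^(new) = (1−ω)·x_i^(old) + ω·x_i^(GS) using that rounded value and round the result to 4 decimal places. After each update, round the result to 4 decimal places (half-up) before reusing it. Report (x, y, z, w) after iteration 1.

Iteration 1:
  x: GS value = (12 - (-3)·1.0000 - (-4)·1.0000 - (-2)·1.0000) / (12) = 1.7500;  x ← (1−ω)·1.0000 + ω·1.7500 = 1.6000
  y: GS value = (-5 - (2)·1.6000 - (-3)·1.0000 - (-2)·1.0000) / (10) = -0.3200;  y ← (1−ω)·1.0000 + ω·-0.3200 = -0.0560
  z: GS value = (-2 - (-1)·1.6000 - (-1)·-0.0560 - (-3)·1.0000) / (-8) = -0.3180;  z ← (1−ω)·1.0000 + ω·-0.3180 = -0.0544
  w: GS value = (2 - (-2)·1.6000 - (-3)·-0.0560 - (4)·-0.0544) / (13) = 0.4038;  w ← (1−ω)·1.0000 + ω·0.4038 = 0.5230

(1.6000, -0.0560, -0.0544, 0.5230)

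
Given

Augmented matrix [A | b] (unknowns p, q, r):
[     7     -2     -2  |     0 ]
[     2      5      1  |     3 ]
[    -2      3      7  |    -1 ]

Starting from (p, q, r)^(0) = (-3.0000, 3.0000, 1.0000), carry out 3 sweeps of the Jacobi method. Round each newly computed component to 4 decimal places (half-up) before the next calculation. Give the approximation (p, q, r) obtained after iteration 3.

Iteration 1:
  p = (0 - (-2)·3.0000 - (-2)·1.0000) / (7) = 1.1429
  q = (3 - (2)·-3.0000 - (1)·1.0000) / (5) = 1.6000
  r = (-1 - (-2)·-3.0000 - (3)·3.0000) / (7) = -2.2857
Iteration 2:
  p = (0 - (-2)·1.6000 - (-2)·-2.2857) / (7) = -0.1959
  q = (3 - (2)·1.1429 - (1)·-2.2857) / (5) = 0.6000
  r = (-1 - (-2)·1.1429 - (3)·1.6000) / (7) = -0.5020
Iteration 3:
  p = (0 - (-2)·0.6000 - (-2)·-0.5020) / (7) = 0.0280
  q = (3 - (2)·-0.1959 - (1)·-0.5020) / (5) = 0.7788
  r = (-1 - (-2)·-0.1959 - (3)·0.6000) / (7) = -0.4560

(0.0280, 0.7788, -0.4560)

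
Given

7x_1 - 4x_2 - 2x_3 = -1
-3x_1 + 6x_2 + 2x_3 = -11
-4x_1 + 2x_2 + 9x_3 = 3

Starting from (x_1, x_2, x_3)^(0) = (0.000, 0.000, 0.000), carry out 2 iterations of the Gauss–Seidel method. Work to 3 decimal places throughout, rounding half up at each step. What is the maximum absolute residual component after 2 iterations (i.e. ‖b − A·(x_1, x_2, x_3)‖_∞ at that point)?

Iteration 1:
  x_1 = (-1 - (-4)·0.000 - (-2)·0.000) / (7) = -0.143
  x_2 = (-11 - (-3)·-0.143 - (2)·0.000) / (6) = -1.905
  x_3 = (3 - (-4)·-0.143 - (2)·-1.905) / (9) = 0.693
Iteration 2:
  x_1 = (-1 - (-4)·-1.905 - (-2)·0.693) / (7) = -1.033
  x_2 = (-11 - (-3)·-1.033 - (2)·0.693) / (6) = -2.581
  x_3 = (3 - (-4)·-1.033 - (2)·-2.581) / (9) = 0.448
Residual b − A·x = (-3.197, 0.491, -0.002); ∞-norm = 3.197

3.197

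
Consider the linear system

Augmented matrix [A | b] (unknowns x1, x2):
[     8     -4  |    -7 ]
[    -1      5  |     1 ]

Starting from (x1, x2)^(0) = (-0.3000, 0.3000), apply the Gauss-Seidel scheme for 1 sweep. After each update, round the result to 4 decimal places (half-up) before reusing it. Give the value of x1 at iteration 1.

Iteration 1:
  x1 = (-7 - (-4)·0.3000) / (8) = -0.7250
  x2 = (1 - (-1)·-0.7250) / (5) = 0.0550

-0.7250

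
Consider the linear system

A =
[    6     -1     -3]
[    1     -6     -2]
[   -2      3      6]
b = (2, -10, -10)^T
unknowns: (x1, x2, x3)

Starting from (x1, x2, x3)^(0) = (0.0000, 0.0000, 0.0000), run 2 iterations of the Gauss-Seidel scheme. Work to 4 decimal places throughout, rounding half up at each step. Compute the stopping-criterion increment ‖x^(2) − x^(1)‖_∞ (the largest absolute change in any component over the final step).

Iteration 1:
  x1 = (2 - (-1)·0.0000 - (-3)·0.0000) / (6) = 0.3333
  x2 = (-10 - (1)·0.3333 - (-2)·0.0000) / (-6) = 1.7222
  x3 = (-10 - (-2)·0.3333 - (3)·1.7222) / (6) = -2.4167
Iteration 2:
  x1 = (2 - (-1)·1.7222 - (-3)·-2.4167) / (6) = -0.5880
  x2 = (-10 - (1)·-0.5880 - (-2)·-2.4167) / (-6) = 2.3742
  x3 = (-10 - (-2)·-0.5880 - (3)·2.3742) / (6) = -3.0498
Change: (-0.9213, 0.6520, -0.6331) → max |·| = 0.9213

0.9213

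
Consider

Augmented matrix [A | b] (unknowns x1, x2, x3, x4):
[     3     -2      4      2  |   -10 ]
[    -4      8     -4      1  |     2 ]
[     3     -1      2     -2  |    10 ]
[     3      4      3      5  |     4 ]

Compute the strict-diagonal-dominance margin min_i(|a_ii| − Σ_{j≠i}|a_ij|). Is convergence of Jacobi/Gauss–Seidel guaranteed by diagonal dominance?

row 1: |3| − (2+4+2) = -5
row 2: |8| − (4+4+1) = -1
row 3: |2| − (3+1+2) = -4
row 4: |5| − (3+4+3) = -5
minimum over rows = -5 → not strictly diagonally dominant

-5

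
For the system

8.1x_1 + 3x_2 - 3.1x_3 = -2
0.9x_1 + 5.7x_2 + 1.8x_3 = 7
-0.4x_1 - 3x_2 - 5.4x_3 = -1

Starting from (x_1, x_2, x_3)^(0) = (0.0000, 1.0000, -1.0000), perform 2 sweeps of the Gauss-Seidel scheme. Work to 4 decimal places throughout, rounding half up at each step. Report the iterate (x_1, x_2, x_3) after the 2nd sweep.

Iteration 1:
  x_1 = (-2 - (3)·1.0000 - (-3.1)·-1.0000) / (8.1) = -1.0000
  x_2 = (7 - (0.9)·-1.0000 - (1.8)·-1.0000) / (5.7) = 1.7018
  x_3 = (-1 - (-0.4)·-1.0000 - (-3)·1.7018) / (-5.4) = -0.6862
Iteration 2:
  x_1 = (-2 - (3)·1.7018 - (-3.1)·-0.6862) / (8.1) = -1.1398
  x_2 = (7 - (0.9)·-1.1398 - (1.8)·-0.6862) / (5.7) = 1.6247
  x_3 = (-1 - (-0.4)·-1.1398 - (-3)·1.6247) / (-5.4) = -0.6330

(-1.1398, 1.6247, -0.6330)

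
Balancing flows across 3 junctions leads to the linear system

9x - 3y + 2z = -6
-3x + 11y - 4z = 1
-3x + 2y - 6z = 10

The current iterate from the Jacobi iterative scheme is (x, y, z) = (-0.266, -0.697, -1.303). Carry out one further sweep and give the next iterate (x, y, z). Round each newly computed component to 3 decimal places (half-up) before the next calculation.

One sweep:
  x = (-6 - (-3)·-0.697 - (2)·-1.303) / (9) = -0.609
  y = (1 - (-3)·-0.266 - (-4)·-1.303) / (11) = -0.455
  z = (10 - (-3)·-0.266 - (2)·-0.697) / (-6) = -1.766

(-0.609, -0.455, -1.766)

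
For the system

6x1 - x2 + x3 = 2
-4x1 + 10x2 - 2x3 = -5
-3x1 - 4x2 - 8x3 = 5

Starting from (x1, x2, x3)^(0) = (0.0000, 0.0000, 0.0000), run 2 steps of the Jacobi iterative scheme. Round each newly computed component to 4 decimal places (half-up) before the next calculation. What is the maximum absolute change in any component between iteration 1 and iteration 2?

0.1250

Iteration 1:
  x1 = (2 - (-1)·0.0000 - (1)·0.0000) / (6) = 0.3333
  x2 = (-5 - (-4)·0.0000 - (-2)·0.0000) / (10) = -0.5000
  x3 = (5 - (-3)·0.0000 - (-4)·0.0000) / (-8) = -0.6250
Iteration 2:
  x1 = (2 - (-1)·-0.5000 - (1)·-0.6250) / (6) = 0.3542
  x2 = (-5 - (-4)·0.3333 - (-2)·-0.6250) / (10) = -0.4917
  x3 = (5 - (-3)·0.3333 - (-4)·-0.5000) / (-8) = -0.5000
Change: (0.0209, 0.0083, 0.1250) → max |·| = 0.1250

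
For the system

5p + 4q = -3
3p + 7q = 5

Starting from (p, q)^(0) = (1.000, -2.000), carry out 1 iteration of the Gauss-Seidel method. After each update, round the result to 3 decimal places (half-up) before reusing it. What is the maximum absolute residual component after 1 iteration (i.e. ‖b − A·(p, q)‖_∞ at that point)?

Iteration 1:
  p = (-3 - (4)·-2.000) / (5) = 1.000
  q = (5 - (3)·1.000) / (7) = 0.286
Residual b − A·x = (-9.144, -0.002); ∞-norm = 9.144

9.144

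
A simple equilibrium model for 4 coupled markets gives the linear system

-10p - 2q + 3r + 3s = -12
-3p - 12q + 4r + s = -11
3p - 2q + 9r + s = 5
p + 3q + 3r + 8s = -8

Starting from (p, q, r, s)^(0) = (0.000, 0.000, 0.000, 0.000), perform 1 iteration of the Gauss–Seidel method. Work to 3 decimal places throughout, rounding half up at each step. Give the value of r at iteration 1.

0.293

Iteration 1:
  p = (-12 - (-2)·0.000 - (3)·0.000 - (3)·0.000) / (-10) = 1.200
  q = (-11 - (-3)·1.200 - (4)·0.000 - (1)·0.000) / (-12) = 0.617
  r = (5 - (3)·1.200 - (-2)·0.617 - (1)·0.000) / (9) = 0.293
  s = (-8 - (1)·1.200 - (3)·0.617 - (3)·0.293) / (8) = -1.491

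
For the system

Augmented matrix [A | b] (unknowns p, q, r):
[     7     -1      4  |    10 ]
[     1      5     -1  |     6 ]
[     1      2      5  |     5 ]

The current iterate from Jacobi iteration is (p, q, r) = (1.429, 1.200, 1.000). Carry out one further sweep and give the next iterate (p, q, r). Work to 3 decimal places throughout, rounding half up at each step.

One sweep:
  p = (10 - (-1)·1.200 - (4)·1.000) / (7) = 1.029
  q = (6 - (1)·1.429 - (-1)·1.000) / (5) = 1.114
  r = (5 - (1)·1.429 - (2)·1.200) / (5) = 0.234

(1.029, 1.114, 0.234)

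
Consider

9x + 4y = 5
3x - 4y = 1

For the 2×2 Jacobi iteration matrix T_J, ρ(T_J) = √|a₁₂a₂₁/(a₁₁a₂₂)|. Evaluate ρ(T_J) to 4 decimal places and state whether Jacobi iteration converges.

a₁₂a₂₁/(a₁₁a₂₂) = (4)·(3) / ((9)·(-4)) = -0.333333
ρ = √|-0.333333| = √0.333333 = 0.5774
ρ < 1, so Jacobi converges

0.5774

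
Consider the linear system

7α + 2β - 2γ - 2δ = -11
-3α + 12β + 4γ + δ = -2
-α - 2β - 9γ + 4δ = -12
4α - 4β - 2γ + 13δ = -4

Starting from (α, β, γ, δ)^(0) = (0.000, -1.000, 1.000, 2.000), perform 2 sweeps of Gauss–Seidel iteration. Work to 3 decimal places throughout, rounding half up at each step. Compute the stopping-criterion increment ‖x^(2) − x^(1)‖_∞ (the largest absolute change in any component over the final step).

Iteration 1:
  α = (-11 - (2)·-1.000 - (-2)·1.000 - (-2)·2.000) / (7) = -0.429
  β = (-2 - (-3)·-0.429 - (4)·1.000 - (1)·2.000) / (12) = -0.774
  γ = (-12 - (-1)·-0.429 - (-2)·-0.774 - (4)·2.000) / (-9) = 2.442
  δ = (-4 - (4)·-0.429 - (-4)·-0.774 - (-2)·2.442) / (13) = -0.038
Iteration 2:
  α = (-11 - (2)·-0.774 - (-2)·2.442 - (-2)·-0.038) / (7) = -0.663
  β = (-2 - (-3)·-0.663 - (4)·2.442 - (1)·-0.038) / (12) = -1.143
  γ = (-12 - (-1)·-0.663 - (-2)·-1.143 - (4)·-0.038) / (-9) = 1.644
  δ = (-4 - (4)·-0.663 - (-4)·-1.143 - (-2)·1.644) / (13) = -0.202
Change: (-0.234, -0.369, -0.798, -0.164) → max |·| = 0.798

0.798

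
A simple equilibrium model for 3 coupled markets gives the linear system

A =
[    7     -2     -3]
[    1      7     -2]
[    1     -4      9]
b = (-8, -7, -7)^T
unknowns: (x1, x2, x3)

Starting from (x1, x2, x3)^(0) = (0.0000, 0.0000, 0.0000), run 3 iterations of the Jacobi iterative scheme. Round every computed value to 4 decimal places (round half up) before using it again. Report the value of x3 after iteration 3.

Iteration 1:
  x1 = (-8 - (-2)·0.0000 - (-3)·0.0000) / (7) = -1.1429
  x2 = (-7 - (1)·0.0000 - (-2)·0.0000) / (7) = -1.0000
  x3 = (-7 - (1)·0.0000 - (-4)·0.0000) / (9) = -0.7778
Iteration 2:
  x1 = (-8 - (-2)·-1.0000 - (-3)·-0.7778) / (7) = -1.7619
  x2 = (-7 - (1)·-1.1429 - (-2)·-0.7778) / (7) = -1.0590
  x3 = (-7 - (1)·-1.1429 - (-4)·-1.0000) / (9) = -1.0952
Iteration 3:
  x1 = (-8 - (-2)·-1.0590 - (-3)·-1.0952) / (7) = -1.9148
  x2 = (-7 - (1)·-1.7619 - (-2)·-1.0952) / (7) = -1.0612
  x3 = (-7 - (1)·-1.7619 - (-4)·-1.0590) / (9) = -1.0527

-1.0527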